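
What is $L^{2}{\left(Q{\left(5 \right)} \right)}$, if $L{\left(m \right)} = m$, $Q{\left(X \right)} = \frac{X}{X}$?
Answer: $1$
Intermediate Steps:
$Q{\left(X \right)} = 1$
$L^{2}{\left(Q{\left(5 \right)} \right)} = 1^{2} = 1$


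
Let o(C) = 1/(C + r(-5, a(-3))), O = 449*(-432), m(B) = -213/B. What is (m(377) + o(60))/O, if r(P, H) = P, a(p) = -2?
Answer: 5669/2010963240 ≈ 2.8190e-6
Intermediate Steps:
O = -193968
o(C) = 1/(-5 + C) (o(C) = 1/(C - 5) = 1/(-5 + C))
(m(377) + o(60))/O = (-213/377 + 1/(-5 + 60))/(-193968) = (-213*1/377 + 1/55)*(-1/193968) = (-213/377 + 1/55)*(-1/193968) = -11338/20735*(-1/193968) = 5669/2010963240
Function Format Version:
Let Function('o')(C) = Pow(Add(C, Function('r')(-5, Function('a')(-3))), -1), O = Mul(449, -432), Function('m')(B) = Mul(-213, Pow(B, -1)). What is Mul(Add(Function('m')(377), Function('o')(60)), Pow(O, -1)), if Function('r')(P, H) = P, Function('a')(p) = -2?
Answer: Rational(5669, 2010963240) ≈ 2.8190e-6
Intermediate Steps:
O = -193968
Function('o')(C) = Pow(Add(-5, C), -1) (Function('o')(C) = Pow(Add(C, -5), -1) = Pow(Add(-5, C), -1))
Mul(Add(Function('m')(377), Function('o')(60)), Pow(O, -1)) = Mul(Add(Mul(-213, Pow(377, -1)), Pow(Add(-5, 60), -1)), Pow(-193968, -1)) = Mul(Add(Mul(-213, Rational(1, 377)), Pow(55, -1)), Rational(-1, 193968)) = Mul(Add(Rational(-213, 377), Rational(1, 55)), Rational(-1, 193968)) = Mul(Rational(-11338, 20735), Rational(-1, 193968)) = Rational(5669, 2010963240)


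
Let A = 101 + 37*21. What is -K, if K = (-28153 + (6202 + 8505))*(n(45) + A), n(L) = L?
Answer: 12410658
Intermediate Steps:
A = 878 (A = 101 + 777 = 878)
K = -12410658 (K = (-28153 + (6202 + 8505))*(45 + 878) = (-28153 + 14707)*923 = -13446*923 = -12410658)
-K = -1*(-12410658) = 12410658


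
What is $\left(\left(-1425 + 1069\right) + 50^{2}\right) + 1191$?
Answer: $3335$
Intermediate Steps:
$\left(\left(-1425 + 1069\right) + 50^{2}\right) + 1191 = \left(-356 + 2500\right) + 1191 = 2144 + 1191 = 3335$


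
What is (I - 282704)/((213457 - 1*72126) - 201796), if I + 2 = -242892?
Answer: 525598/60465 ≈ 8.6926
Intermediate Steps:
I = -242894 (I = -2 - 242892 = -242894)
(I - 282704)/((213457 - 1*72126) - 201796) = (-242894 - 282704)/((213457 - 1*72126) - 201796) = -525598/((213457 - 72126) - 201796) = -525598/(141331 - 201796) = -525598/(-60465) = -525598*(-1/60465) = 525598/60465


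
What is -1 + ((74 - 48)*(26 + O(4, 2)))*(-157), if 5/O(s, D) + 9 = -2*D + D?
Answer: -1147053/11 ≈ -1.0428e+5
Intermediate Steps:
O(s, D) = 5/(-9 - D) (O(s, D) = 5/(-9 + (-2*D + D)) = 5/(-9 - D))
-1 + ((74 - 48)*(26 + O(4, 2)))*(-157) = -1 + ((74 - 48)*(26 - 5/(9 + 2)))*(-157) = -1 + (26*(26 - 5/11))*(-157) = -1 + (26*(281/11))*(-157) = -1 + (7306/11)*(-157) = -1 - 1147042/11 = -1147053/11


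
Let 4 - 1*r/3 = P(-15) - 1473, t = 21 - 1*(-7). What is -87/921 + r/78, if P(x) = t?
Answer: 444089/7982 ≈ 55.636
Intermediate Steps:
t = 28 (t = 21 + 7 = 28)
P(x) = 28
r = 4347 (r = 12 - 3*(28 - 1473) = 12 - 3*(-1445) = 12 + 4335 = 4347)
-87/921 + r/78 = -87/921 + 4347/78 = -87*1/921 + 4347*(1/78) = -29/307 + 1449/26 = 444089/7982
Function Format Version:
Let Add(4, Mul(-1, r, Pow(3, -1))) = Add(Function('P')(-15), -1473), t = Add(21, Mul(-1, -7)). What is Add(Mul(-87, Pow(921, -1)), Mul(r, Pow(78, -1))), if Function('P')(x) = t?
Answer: Rational(444089, 7982) ≈ 55.636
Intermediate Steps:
t = 28 (t = Add(21, 7) = 28)
Function('P')(x) = 28
r = 4347 (r = Add(12, Mul(-3, Add(28, -1473))) = Add(12, Mul(-3, -1445)) = Add(12, 4335) = 4347)
Add(Mul(-87, Pow(921, -1)), Mul(r, Pow(78, -1))) = Add(Mul(-87, Pow(921, -1)), Mul(4347, Pow(78, -1))) = Add(Mul(-87, Rational(1, 921)), Mul(4347, Rational(1, 78))) = Add(Rational(-29, 307), Rational(1449, 26)) = Rational(444089, 7982)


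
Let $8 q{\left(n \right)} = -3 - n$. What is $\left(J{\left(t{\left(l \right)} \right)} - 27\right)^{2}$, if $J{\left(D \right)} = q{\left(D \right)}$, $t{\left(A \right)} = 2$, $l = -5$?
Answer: $\frac{48841}{64} \approx 763.14$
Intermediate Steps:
$q{\left(n \right)} = - \frac{3}{8} - \frac{n}{8}$ ($q{\left(n \right)} = \frac{-3 - n}{8} = - \frac{3}{8} - \frac{n}{8}$)
$J{\left(D \right)} = - \frac{3}{8} - \frac{D}{8}$
$\left(J{\left(t{\left(l \right)} \right)} - 27\right)^{2} = \left(\left(- \frac{3}{8} - \frac{1}{4}\right) - 27\right)^{2} = \left(- \frac{5}{8} - 27\right)^{2} = \left(- \frac{221}{8}\right)^{2} = \frac{48841}{64}$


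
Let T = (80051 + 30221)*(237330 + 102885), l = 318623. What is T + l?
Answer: 37516507103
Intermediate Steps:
T = 37516188480 (T = 110272*340215 = 37516188480)
T + l = 37516188480 + 318623 = 37516507103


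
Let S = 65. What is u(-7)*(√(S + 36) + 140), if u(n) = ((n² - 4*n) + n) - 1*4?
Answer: 9240 + 66*√101 ≈ 9903.3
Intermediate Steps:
u(n) = -4 + n² - 3*n (u(n) = (n² - 3*n) - 4 = -4 + n² - 3*n)
u(-7)*(√(S + 36) + 140) = (-4 + (-7)² - 3*(-7))*(√(65 + 36) + 140) = (-4 + 49 + 21)*(√101 + 140) = 66*(140 + √101) = 9240 + 66*√101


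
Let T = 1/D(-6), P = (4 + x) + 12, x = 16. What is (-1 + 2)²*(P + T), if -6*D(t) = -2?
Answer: 35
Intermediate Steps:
D(t) = ⅓ (D(t) = -⅙*(-2) = ⅓)
P = 32 (P = (4 + 16) + 12 = 20 + 12 = 32)
T = 3 (T = 1/(⅓) = 3)
(-1 + 2)²*(P + T) = (-1 + 2)²*(32 + 3) = 1²*35 = 1*35 = 35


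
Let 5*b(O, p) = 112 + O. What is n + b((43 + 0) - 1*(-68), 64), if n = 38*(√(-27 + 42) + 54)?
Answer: 10483/5 + 38*√15 ≈ 2243.8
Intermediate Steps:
b(O, p) = 112/5 + O/5 (b(O, p) = (112 + O)/5 = 112/5 + O/5)
n = 2052 + 38*√15 (n = 38*(√15 + 54) = 38*(54 + √15) = 2052 + 38*√15 ≈ 2199.2)
n + b((43 + 0) - 1*(-68), 64) = (2052 + 38*√15) + (112/5 + ((43 + 0) - 1*(-68))/5) = (2052 + 38*√15) + (112/5 + (43 + 68)/5) = (2052 + 38*√15) + (112/5 + (⅕)*111) = (2052 + 38*√15) + (112/5 + 111/5) = (2052 + 38*√15) + 223/5 = 10483/5 + 38*√15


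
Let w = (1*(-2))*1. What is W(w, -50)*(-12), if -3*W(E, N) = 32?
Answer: 128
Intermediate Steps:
w = -2 (w = -2*1 = -2)
W(E, N) = -32/3 (W(E, N) = -1/3*32 = -32/3)
W(w, -50)*(-12) = -32/3*(-12) = 128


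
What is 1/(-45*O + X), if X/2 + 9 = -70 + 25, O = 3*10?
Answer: -1/1458 ≈ -0.00068587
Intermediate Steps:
O = 30
X = -108 (X = -18 + 2*(-70 + 25) = -18 + 2*(-45) = -18 - 90 = -108)
1/(-45*O + X) = 1/(-45*30 - 108) = 1/(-1350 - 108) = 1/(-1458) = -1/1458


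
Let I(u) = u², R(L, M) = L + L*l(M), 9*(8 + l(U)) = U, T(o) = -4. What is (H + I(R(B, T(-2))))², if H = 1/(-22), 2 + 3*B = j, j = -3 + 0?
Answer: 6092114904841/257217444 ≈ 23685.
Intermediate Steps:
l(U) = -8 + U/9
j = -3
B = -5/3 (B = -⅔ + (⅓)*(-3) = -⅔ - 1 = -5/3 ≈ -1.6667)
R(L, M) = L + L*(-8 + M/9)
H = -1/22 ≈ -0.045455
(H + I(R(B, T(-2))))² = (-1/22 + ((⅑)*(-5/3)*(-63 - 4))²)² = (-1/22 + ((⅑)*(-5/3)*(-67))²)² = (-1/22 + (335/27)²)² = (-1/22 + 112225/729)² = (2468221/16038)² = 6092114904841/257217444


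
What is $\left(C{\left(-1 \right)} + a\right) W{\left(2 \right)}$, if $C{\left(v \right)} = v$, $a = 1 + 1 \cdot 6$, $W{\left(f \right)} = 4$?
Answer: $24$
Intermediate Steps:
$a = 7$ ($a = 1 + 6 = 7$)
$\left(C{\left(-1 \right)} + a\right) W{\left(2 \right)} = \left(-1 + 7\right) 4 = 6 \cdot 4 = 24$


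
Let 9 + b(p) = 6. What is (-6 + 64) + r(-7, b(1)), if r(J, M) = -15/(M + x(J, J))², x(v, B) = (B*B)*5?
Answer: 3396697/58564 ≈ 58.000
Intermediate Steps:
x(v, B) = 5*B² (x(v, B) = B²*5 = 5*B²)
b(p) = -3 (b(p) = -9 + 6 = -3)
r(J, M) = -15/(M + 5*J²)²
(-6 + 64) + r(-7, b(1)) = (-6 + 64) - 15/(-3 + 5*(-7)²)² = 58 - 15/(-3 + 5*49)² = 58 - 15/(-3 + 245)² = 58 - 15/242² = 58 - 15*1/58564 = 58 - 15/58564 = 3396697/58564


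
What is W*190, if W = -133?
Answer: -25270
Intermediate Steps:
W*190 = -133*190 = -25270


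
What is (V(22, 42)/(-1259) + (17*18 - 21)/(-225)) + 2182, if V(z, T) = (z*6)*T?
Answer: 41099989/18885 ≈ 2176.3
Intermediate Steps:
V(z, T) = 6*T*z (V(z, T) = (6*z)*T = 6*T*z)
(V(22, 42)/(-1259) + (17*18 - 21)/(-225)) + 2182 = ((6*42*22)/(-1259) + (17*18 - 21)/(-225)) + 2182 = (5544*(-1/1259) + (306 - 21)*(-1/225)) + 2182 = (-5544/1259 + 285*(-1/225)) + 2182 = (-5544/1259 - 19/15) + 2182 = -107081/18885 + 2182 = 41099989/18885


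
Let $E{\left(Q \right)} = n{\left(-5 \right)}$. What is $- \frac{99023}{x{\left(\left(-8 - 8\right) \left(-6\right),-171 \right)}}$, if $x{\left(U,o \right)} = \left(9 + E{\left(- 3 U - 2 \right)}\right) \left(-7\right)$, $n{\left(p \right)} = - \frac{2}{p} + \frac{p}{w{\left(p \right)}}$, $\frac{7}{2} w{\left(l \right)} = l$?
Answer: $\frac{990230}{903} \approx 1096.6$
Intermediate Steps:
$w{\left(l \right)} = \frac{2 l}{7}$
$n{\left(p \right)} = \frac{7}{2} - \frac{2}{p}$ ($n{\left(p \right)} = - \frac{2}{p} + \frac{p}{\frac{2}{7} p} = - \frac{2}{p} + p \frac{7}{2 p} = - \frac{2}{p} + \frac{7}{2} = \frac{7}{2} - \frac{2}{p}$)
$E{\left(Q \right)} = \frac{39}{10}$ ($E{\left(Q \right)} = \frac{7}{2} - \frac{2}{-5} = \frac{7}{2} - - \frac{2}{5} = \frac{7}{2} + \frac{2}{5} = \frac{39}{10}$)
$x{\left(U,o \right)} = - \frac{903}{10}$ ($x{\left(U,o \right)} = \left(9 + \frac{39}{10}\right) \left(-7\right) = \frac{129}{10} \left(-7\right) = - \frac{903}{10}$)
$- \frac{99023}{x{\left(\left(-8 - 8\right) \left(-6\right),-171 \right)}} = - \frac{99023}{- \frac{903}{10}} = \left(-99023\right) \left(- \frac{10}{903}\right) = \frac{990230}{903}$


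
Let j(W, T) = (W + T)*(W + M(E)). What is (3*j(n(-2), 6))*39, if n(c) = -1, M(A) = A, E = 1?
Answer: 0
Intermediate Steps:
j(W, T) = (1 + W)*(T + W) (j(W, T) = (W + T)*(W + 1) = (T + W)*(1 + W) = (1 + W)*(T + W))
(3*j(n(-2), 6))*39 = (3*(6 - 1 + (-1)² + 6*(-1)))*39 = (3*(6 - 1 + 1 - 6))*39 = (3*0)*39 = 0*39 = 0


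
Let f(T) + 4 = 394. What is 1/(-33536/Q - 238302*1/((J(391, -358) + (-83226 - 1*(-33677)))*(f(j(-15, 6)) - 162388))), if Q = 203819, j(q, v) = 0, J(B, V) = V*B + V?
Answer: -1044945711281395/171941523138103 ≈ -6.0773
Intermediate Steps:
J(B, V) = V + B*V (J(B, V) = B*V + V = V + B*V)
f(T) = 390 (f(T) = -4 + 394 = 390)
1/(-33536/Q - 238302*1/((J(391, -358) + (-83226 - 1*(-33677)))*(f(j(-15, 6)) - 162388))) = 1/(-33536/203819 - 238302*1/((390 - 162388)*(-358*(1 + 391) + (-83226 - 1*(-33677))))) = 1/(-33536*1/203819 - 238302*(-1/(161998*(-358*392 + (-83226 + 33677))))) = 1/(-33536/203819 - 238302*(-1/(161998*(-140336 - 49549)))) = 1/(-33536/203819 - 238302/((-161998*(-189885)))) = 1/(-33536/203819 - 238302/30760990230) = 1/(-33536/203819 - 238302*1/30760990230) = 1/(-33536/203819 - 39717/5126831705) = 1/(-171941523138103/1044945711281395) = -1044945711281395/171941523138103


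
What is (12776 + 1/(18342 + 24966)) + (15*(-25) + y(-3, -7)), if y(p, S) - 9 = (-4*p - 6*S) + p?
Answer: 539660989/43308 ≈ 12461.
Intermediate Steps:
y(p, S) = 9 - 6*S - 3*p (y(p, S) = 9 + ((-4*p - 6*S) + p) = 9 + ((-6*S - 4*p) + p) = 9 + (-6*S - 3*p) = 9 - 6*S - 3*p)
(12776 + 1/(18342 + 24966)) + (15*(-25) + y(-3, -7)) = (12776 + 1/(18342 + 24966)) + (15*(-25) + (9 - 6*(-7) - 3*(-3))) = (12776 + 1/43308) + (-375 + (9 + 42 + 9)) = (12776 + 1/43308) + (-375 + 60) = 553303009/43308 - 315 = 539660989/43308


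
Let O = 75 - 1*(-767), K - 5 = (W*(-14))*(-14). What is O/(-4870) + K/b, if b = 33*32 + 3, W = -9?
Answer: -4729004/2578665 ≈ -1.8339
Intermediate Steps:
K = -1759 (K = 5 - 9*(-14)*(-14) = 5 + 126*(-14) = 5 - 1764 = -1759)
b = 1059 (b = 1056 + 3 = 1059)
O = 842 (O = 75 + 767 = 842)
O/(-4870) + K/b = 842/(-4870) - 1759/1059 = 842*(-1/4870) - 1759*1/1059 = -421/2435 - 1759/1059 = -4729004/2578665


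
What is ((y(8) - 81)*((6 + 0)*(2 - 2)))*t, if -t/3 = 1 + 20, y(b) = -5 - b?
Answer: 0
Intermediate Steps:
t = -63 (t = -3*(1 + 20) = -3*21 = -63)
((y(8) - 81)*((6 + 0)*(2 - 2)))*t = (((-5 - 1*8) - 81)*((6 + 0)*(2 - 2)))*(-63) = (((-5 - 8) - 81)*(6*0))*(-63) = ((-13 - 81)*0)*(-63) = -94*0*(-63) = 0*(-63) = 0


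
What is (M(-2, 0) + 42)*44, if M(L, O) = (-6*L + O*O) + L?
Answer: 2288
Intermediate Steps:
M(L, O) = O**2 - 5*L (M(L, O) = (-6*L + O**2) + L = (O**2 - 6*L) + L = O**2 - 5*L)
(M(-2, 0) + 42)*44 = ((0**2 - 5*(-2)) + 42)*44 = ((0 + 10) + 42)*44 = (10 + 42)*44 = 52*44 = 2288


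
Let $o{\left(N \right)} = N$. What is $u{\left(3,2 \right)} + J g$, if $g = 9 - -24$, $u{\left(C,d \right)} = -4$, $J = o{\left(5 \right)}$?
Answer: $161$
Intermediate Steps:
$J = 5$
$g = 33$ ($g = 9 + 24 = 33$)
$u{\left(3,2 \right)} + J g = -4 + 5 \cdot 33 = -4 + 165 = 161$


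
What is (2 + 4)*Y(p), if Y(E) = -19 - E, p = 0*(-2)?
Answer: -114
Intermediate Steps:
p = 0
(2 + 4)*Y(p) = (2 + 4)*(-19 - 1*0) = 6*(-19 + 0) = 6*(-19) = -114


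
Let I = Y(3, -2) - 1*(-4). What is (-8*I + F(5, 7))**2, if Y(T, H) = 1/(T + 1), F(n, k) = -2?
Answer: 1296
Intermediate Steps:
Y(T, H) = 1/(1 + T)
I = 17/4 (I = 1/(1 + 3) - 1*(-4) = 1/4 + 4 = 17/4 ≈ 4.2500)
(-8*I + F(5, 7))**2 = (-8*17/4 - 2)**2 = (-34 - 2)**2 = (-36)**2 = 1296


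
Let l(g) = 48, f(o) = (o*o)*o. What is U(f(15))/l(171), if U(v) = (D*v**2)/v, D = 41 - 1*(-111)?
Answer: 21375/2 ≈ 10688.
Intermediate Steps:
D = 152 (D = 41 + 111 = 152)
f(o) = o**3 (f(o) = o**2*o = o**3)
U(v) = 152*v (U(v) = (152*v**2)/v = 152*v)
U(f(15))/l(171) = (152*15**3)/48 = (152*3375)*(1/48) = 513000*(1/48) = 21375/2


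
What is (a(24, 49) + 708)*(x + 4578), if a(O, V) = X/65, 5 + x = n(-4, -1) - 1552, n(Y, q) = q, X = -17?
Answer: 27785812/13 ≈ 2.1374e+6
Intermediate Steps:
x = -1558 (x = -5 + (-1 - 1552) = -5 - 1553 = -1558)
a(O, V) = -17/65
(a(24, 49) + 708)*(x + 4578) = (-17/65 + 708)*(-1558 + 4578) = (46003/65)*3020 = 27785812/13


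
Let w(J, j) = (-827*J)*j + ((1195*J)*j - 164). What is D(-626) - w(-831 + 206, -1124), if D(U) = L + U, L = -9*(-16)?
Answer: -258520318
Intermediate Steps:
L = 144
D(U) = 144 + U
w(J, j) = -164 + 368*J*j (w(J, j) = -827*J*j + (1195*J*j - 164) = -827*J*j + (-164 + 1195*J*j) = -164 + 368*J*j)
D(-626) - w(-831 + 206, -1124) = (144 - 626) - (-164 + 368*(-831 + 206)*(-1124)) = -482 - (-164 + 368*(-625)*(-1124)) = -482 - (-164 + 258520000) = -482 - 1*258519836 = -482 - 258519836 = -258520318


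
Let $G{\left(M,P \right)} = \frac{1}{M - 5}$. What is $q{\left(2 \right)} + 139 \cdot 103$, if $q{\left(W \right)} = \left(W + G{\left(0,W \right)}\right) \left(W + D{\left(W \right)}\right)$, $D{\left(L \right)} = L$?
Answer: $\frac{71621}{5} \approx 14324.0$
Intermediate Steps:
$G{\left(M,P \right)} = \frac{1}{-5 + M}$
$q{\left(W \right)} = 2 W \left(- \frac{1}{5} + W\right)$ ($q{\left(W \right)} = \left(W + \frac{1}{-5 + 0}\right) \left(W + W\right) = \left(W + \frac{1}{-5}\right) 2 W = \left(W - \frac{1}{5}\right) 2 W = \left(- \frac{1}{5} + W\right) 2 W = 2 W \left(- \frac{1}{5} + W\right)$)
$q{\left(2 \right)} + 139 \cdot 103 = \frac{2}{5} \cdot 2 \left(-1 + 5 \cdot 2\right) + 139 \cdot 103 = \frac{2}{5} \cdot 2 \left(-1 + 10\right) + 14317 = \frac{2}{5} \cdot 2 \cdot 9 + 14317 = \frac{36}{5} + 14317 = \frac{71621}{5}$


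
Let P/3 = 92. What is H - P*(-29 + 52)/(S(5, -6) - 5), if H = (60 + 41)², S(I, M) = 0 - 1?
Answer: 11259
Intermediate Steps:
P = 276 (P = 3*92 = 276)
S(I, M) = -1
H = 10201 (H = 101² = 10201)
H - P*(-29 + 52)/(S(5, -6) - 5) = 10201 - 276*(-29 + 52)/(-1 - 5) = 10201 - 276*23/(-6) = 10201 - 276*23*(-⅙) = 10201 - 276*(-23)/6 = 10201 - 1*(-1058) = 10201 + 1058 = 11259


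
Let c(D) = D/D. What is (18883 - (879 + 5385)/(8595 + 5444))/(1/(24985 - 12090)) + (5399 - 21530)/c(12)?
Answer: 3418137107726/14039 ≈ 2.4347e+8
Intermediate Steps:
c(D) = 1
(18883 - (879 + 5385)/(8595 + 5444))/(1/(24985 - 12090)) + (5399 - 21530)/c(12) = (18883 - (879 + 5385)/(8595 + 5444))/(1/(24985 - 12090)) + (5399 - 21530)/1 = (18883 - 6264/14039)/(1/12895) - 16131*1 = (18883 - 6264/14039)/(1/12895) - 16131 = (18883 - 1*6264/14039)*12895 - 16131 = (18883 - 6264/14039)*12895 - 16131 = (265092173/14039)*12895 - 16131 = 3418363570835/14039 - 16131 = 3418137107726/14039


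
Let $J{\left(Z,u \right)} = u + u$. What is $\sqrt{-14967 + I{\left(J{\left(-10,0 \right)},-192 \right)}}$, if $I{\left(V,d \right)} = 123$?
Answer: $2 i \sqrt{3711} \approx 121.84 i$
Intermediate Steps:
$J{\left(Z,u \right)} = 2 u$
$\sqrt{-14967 + I{\left(J{\left(-10,0 \right)},-192 \right)}} = \sqrt{-14967 + 123} = \sqrt{-14844} = 2 i \sqrt{3711}$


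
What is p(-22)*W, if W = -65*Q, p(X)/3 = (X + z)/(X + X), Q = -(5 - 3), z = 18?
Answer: 390/11 ≈ 35.455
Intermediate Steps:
Q = -2 (Q = -1*2 = -2)
p(X) = 3*(18 + X)/(2*X) (p(X) = 3*((X + 18)/(X + X)) = 3*((18 + X)/((2*X))) = 3*((18 + X)*(1/(2*X))) = 3*((18 + X)/(2*X)) = 3*(18 + X)/(2*X))
W = 130 (W = -65*(-2) = -13*(-10) = 130)
p(-22)*W = (3/2 + 27/(-22))*130 = (3/2 + 27*(-1/22))*130 = (3/2 - 27/22)*130 = (3/11)*130 = 390/11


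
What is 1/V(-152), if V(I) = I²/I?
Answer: -1/152 ≈ -0.0065789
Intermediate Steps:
V(I) = I
1/V(-152) = 1/(-152) = -1/152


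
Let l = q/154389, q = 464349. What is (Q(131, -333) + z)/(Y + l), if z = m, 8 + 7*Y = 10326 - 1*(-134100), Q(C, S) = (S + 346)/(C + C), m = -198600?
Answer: -18744487318067/1947515957930 ≈ -9.6248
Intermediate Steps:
Q(C, S) = (346 + S)/(2*C) (Q(C, S) = (346 + S)/((2*C)) = (346 + S)*(1/(2*C)) = (346 + S)/(2*C))
Y = 144418/7 (Y = -8/7 + (10326 - 1*(-134100))/7 = -8/7 + (10326 + 134100)/7 = -8/7 + (1/7)*144426 = -8/7 + 144426/7 = 144418/7 ≈ 20631.)
z = -198600
l = 154783/51463 (l = 464349/154389 = 464349*(1/154389) = 154783/51463 ≈ 3.0077)
(Q(131, -333) + z)/(Y + l) = ((1/2)*(346 - 333)/131 - 198600)/(144418/7 + 154783/51463) = ((1/2)*(1/131)*13 - 198600)/(7433267015/360241) = (13/262 - 198600)*(360241/7433267015) = -52033187/262*360241/7433267015 = -18744487318067/1947515957930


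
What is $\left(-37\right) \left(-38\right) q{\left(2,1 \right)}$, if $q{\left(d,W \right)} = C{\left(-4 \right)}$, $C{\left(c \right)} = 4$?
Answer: $5624$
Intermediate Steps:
$q{\left(d,W \right)} = 4$
$\left(-37\right) \left(-38\right) q{\left(2,1 \right)} = \left(-37\right) \left(-38\right) 4 = 1406 \cdot 4 = 5624$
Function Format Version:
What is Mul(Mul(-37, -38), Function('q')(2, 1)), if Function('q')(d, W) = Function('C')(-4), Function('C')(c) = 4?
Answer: 5624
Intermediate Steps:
Function('q')(d, W) = 4
Mul(Mul(-37, -38), Function('q')(2, 1)) = Mul(Mul(-37, -38), 4) = Mul(1406, 4) = 5624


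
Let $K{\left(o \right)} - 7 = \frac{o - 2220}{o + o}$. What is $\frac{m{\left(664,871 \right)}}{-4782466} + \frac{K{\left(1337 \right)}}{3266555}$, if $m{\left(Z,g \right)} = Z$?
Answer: $- \frac{571459071737}{4177373131266062} \approx -0.0001368$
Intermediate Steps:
$K{\left(o \right)} = 7 + \frac{-2220 + o}{2 o}$ ($K{\left(o \right)} = 7 + \frac{o - 2220}{o + o} = 7 + \frac{-2220 + o}{2 o}$)
$\frac{m{\left(664,871 \right)}}{-4782466} + \frac{K{\left(1337 \right)}}{3266555} = \frac{664}{-4782466} + \frac{\frac{15}{2} - \frac{1110}{1337}}{3266555} = 664 \left(- \frac{1}{4782466}\right) + \left(\frac{15}{2} - \frac{1110}{1337}\right) \frac{1}{3266555} = - \frac{332}{2391233} + \left(\frac{15}{2} - \frac{1110}{1337}\right) \frac{1}{3266555} = - \frac{332}{2391233} + \frac{17835}{2674} \cdot \frac{1}{3266555} = - \frac{332}{2391233} + \frac{3567}{1746953614} = - \frac{571459071737}{4177373131266062}$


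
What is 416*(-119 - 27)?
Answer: -60736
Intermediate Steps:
416*(-119 - 27) = 416*(-146) = -60736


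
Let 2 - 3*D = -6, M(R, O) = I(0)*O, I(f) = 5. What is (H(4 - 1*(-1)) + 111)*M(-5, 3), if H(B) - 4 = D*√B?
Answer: 1725 + 40*√5 ≈ 1814.4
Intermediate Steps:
M(R, O) = 5*O
D = 8/3 (D = ⅔ - ⅓*(-6) = ⅔ + 2 = 8/3 ≈ 2.6667)
H(B) = 4 + 8*√B/3
(H(4 - 1*(-1)) + 111)*M(-5, 3) = ((4 + 8*√(4 - 1*(-1))/3) + 111)*(5*3) = ((4 + 8*√(4 + 1)/3) + 111)*15 = ((4 + 8*√5/3) + 111)*15 = (115 + 8*√5/3)*15 = 1725 + 40*√5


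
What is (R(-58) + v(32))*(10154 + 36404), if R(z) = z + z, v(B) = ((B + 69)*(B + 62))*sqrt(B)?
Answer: -5400728 + 1768086608*sqrt(2) ≈ 2.4950e+9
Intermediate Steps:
v(B) = sqrt(B)*(62 + B)*(69 + B) (v(B) = ((69 + B)*(62 + B))*sqrt(B) = ((62 + B)*(69 + B))*sqrt(B) = sqrt(B)*(62 + B)*(69 + B))
R(z) = 2*z
(R(-58) + v(32))*(10154 + 36404) = (2*(-58) + sqrt(32)*(4278 + 32**2 + 131*32))*(10154 + 36404) = (-116 + (4*sqrt(2))*(4278 + 1024 + 4192))*46558 = (-116 + (4*sqrt(2))*9494)*46558 = (-116 + 37976*sqrt(2))*46558 = -5400728 + 1768086608*sqrt(2)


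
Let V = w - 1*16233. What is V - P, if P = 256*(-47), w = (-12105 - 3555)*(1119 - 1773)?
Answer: 10237439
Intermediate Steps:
w = 10241640 (w = -15660*(-654) = 10241640)
P = -12032
V = 10225407 (V = 10241640 - 1*16233 = 10241640 - 16233 = 10225407)
V - P = 10225407 - 1*(-12032) = 10225407 + 12032 = 10237439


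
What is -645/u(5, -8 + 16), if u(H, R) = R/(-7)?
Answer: 4515/8 ≈ 564.38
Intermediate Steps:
u(H, R) = -R/7 (u(H, R) = R*(-⅐) = -R/7)
-645/u(5, -8 + 16) = -645*(-7/(-8 + 16)) = -645/((-⅐*8)) = -645/(-8/7) = -645*(-7/8) = 4515/8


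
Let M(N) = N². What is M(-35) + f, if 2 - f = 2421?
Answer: -1194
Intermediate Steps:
f = -2419 (f = 2 - 1*2421 = 2 - 2421 = -2419)
M(-35) + f = (-35)² - 2419 = 1225 - 2419 = -1194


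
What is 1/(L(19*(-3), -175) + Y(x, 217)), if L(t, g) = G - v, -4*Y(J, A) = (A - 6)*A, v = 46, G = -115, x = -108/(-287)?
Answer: -4/46431 ≈ -8.6149e-5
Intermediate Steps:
x = 108/287 (x = -108*(-1/287) = 108/287 ≈ 0.37631)
Y(J, A) = -A*(-6 + A)/4 (Y(J, A) = -(A - 6)*A/4 = -(-6 + A)*A/4 = -A*(-6 + A)/4)
L(t, g) = -161 (L(t, g) = -115 - 1*46 = -115 - 46 = -161)
1/(L(19*(-3), -175) + Y(x, 217)) = 1/(-161 + (1/4)*217*(6 - 1*217)) = 1/(-161 + (1/4)*217*(6 - 217)) = 1/(-161 + (1/4)*217*(-211)) = 1/(-161 - 45787/4) = 1/(-46431/4) = -4/46431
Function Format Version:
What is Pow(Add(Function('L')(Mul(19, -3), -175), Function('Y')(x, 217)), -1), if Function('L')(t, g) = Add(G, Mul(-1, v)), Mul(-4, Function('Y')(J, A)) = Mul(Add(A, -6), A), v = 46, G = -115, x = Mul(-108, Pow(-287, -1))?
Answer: Rational(-4, 46431) ≈ -8.6149e-5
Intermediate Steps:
x = Rational(108, 287) (x = Mul(-108, Rational(-1, 287)) = Rational(108, 287) ≈ 0.37631)
Function('Y')(J, A) = Mul(Rational(-1, 4), A, Add(-6, A)) (Function('Y')(J, A) = Mul(Rational(-1, 4), Mul(Add(A, -6), A)) = Mul(Rational(-1, 4), Mul(Add(-6, A), A)) = Mul(Rational(-1, 4), Mul(A, Add(-6, A))) = Mul(Rational(-1, 4), A, Add(-6, A)))
Function('L')(t, g) = -161 (Function('L')(t, g) = Add(-115, Mul(-1, 46)) = Add(-115, -46) = -161)
Pow(Add(Function('L')(Mul(19, -3), -175), Function('Y')(x, 217)), -1) = Pow(Add(-161, Mul(Rational(1, 4), 217, Add(6, Mul(-1, 217)))), -1) = Pow(Add(-161, Mul(Rational(1, 4), 217, Add(6, -217))), -1) = Pow(Add(-161, Mul(Rational(1, 4), 217, -211)), -1) = Pow(Add(-161, Rational(-45787, 4)), -1) = Pow(Rational(-46431, 4), -1) = Rational(-4, 46431)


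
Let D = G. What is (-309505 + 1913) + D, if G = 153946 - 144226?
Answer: -297872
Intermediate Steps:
G = 9720
D = 9720
(-309505 + 1913) + D = (-309505 + 1913) + 9720 = -307592 + 9720 = -297872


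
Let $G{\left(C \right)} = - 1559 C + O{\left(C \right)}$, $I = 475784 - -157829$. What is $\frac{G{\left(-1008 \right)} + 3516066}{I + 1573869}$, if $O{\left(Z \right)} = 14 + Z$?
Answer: $\frac{2543272}{1103741} \approx 2.3042$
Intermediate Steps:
$I = 633613$ ($I = 475784 + 157829 = 633613$)
$G{\left(C \right)} = 14 - 1558 C$ ($G{\left(C \right)} = - 1559 C + \left(14 + C\right) = 14 - 1558 C$)
$\frac{G{\left(-1008 \right)} + 3516066}{I + 1573869} = \frac{\left(14 - -1570464\right) + 3516066}{633613 + 1573869} = \frac{\left(14 + 1570464\right) + 3516066}{2207482} = \left(1570478 + 3516066\right) \frac{1}{2207482} = 5086544 \cdot \frac{1}{2207482} = \frac{2543272}{1103741}$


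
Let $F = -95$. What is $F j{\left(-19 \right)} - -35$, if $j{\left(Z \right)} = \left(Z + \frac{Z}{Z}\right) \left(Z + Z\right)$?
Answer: $-64945$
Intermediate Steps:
$j{\left(Z \right)} = 2 Z \left(1 + Z\right)$ ($j{\left(Z \right)} = \left(Z + 1\right) 2 Z = \left(1 + Z\right) 2 Z = 2 Z \left(1 + Z\right)$)
$F j{\left(-19 \right)} - -35 = - 95 \cdot 2 \left(-19\right) \left(1 - 19\right) - -35 = - 95 \cdot 2 \left(-19\right) \left(-18\right) + 35 = \left(-95\right) 684 + 35 = -64980 + 35 = -64945$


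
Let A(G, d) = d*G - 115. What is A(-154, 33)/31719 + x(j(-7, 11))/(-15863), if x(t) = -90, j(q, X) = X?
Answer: -79585301/503158497 ≈ -0.15817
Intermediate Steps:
A(G, d) = -115 + G*d (A(G, d) = G*d - 115 = -115 + G*d)
A(-154, 33)/31719 + x(j(-7, 11))/(-15863) = (-115 - 154*33)/31719 - 90/(-15863) = (-115 - 5082)*(1/31719) - 90*(-1/15863) = -5197*1/31719 + 90/15863 = -5197/31719 + 90/15863 = -79585301/503158497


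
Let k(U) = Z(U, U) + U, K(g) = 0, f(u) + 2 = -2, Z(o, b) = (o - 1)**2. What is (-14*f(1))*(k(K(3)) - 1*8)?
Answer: -392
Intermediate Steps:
Z(o, b) = (-1 + o)**2
f(u) = -4 (f(u) = -2 - 2 = -4)
k(U) = U + (-1 + U)**2 (k(U) = (-1 + U)**2 + U = U + (-1 + U)**2)
(-14*f(1))*(k(K(3)) - 1*8) = (-14*(-4))*((0 + (-1 + 0)**2) - 1*8) = 56*((0 + (-1)**2) - 8) = 56*((0 + 1) - 8) = 56*(1 - 8) = 56*(-7) = -392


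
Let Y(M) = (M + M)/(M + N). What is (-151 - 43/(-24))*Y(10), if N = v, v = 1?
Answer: -17905/66 ≈ -271.29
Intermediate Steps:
N = 1
Y(M) = 2*M/(1 + M) (Y(M) = (M + M)/(M + 1) = (2*M)/(1 + M) = 2*M/(1 + M))
(-151 - 43/(-24))*Y(10) = (-151 - 43/(-24))*(2*10/(1 + 10)) = (-151 - 43*(-1/24))*(2*10/11) = (-151 + 43/24)*(2*10*(1/11)) = -3581/24*20/11 = -17905/66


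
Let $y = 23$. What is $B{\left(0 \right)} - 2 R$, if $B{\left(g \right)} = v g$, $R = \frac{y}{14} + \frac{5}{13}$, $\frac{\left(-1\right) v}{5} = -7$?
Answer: $- \frac{369}{91} \approx -4.0549$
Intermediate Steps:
$v = 35$ ($v = \left(-5\right) \left(-7\right) = 35$)
$R = \frac{369}{182}$ ($R = \frac{23}{14} + \frac{5}{13} = \frac{369}{182} \approx 2.0275$)
$B{\left(g \right)} = 35 g$
$B{\left(0 \right)} - 2 R = 35 \cdot 0 - \frac{369}{91} = 0 - \frac{369}{91} = - \frac{369}{91}$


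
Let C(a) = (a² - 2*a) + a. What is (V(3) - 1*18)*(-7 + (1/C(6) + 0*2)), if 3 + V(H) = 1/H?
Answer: 6479/45 ≈ 143.98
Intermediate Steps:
C(a) = a² - a
V(H) = -3 + 1/H
(V(3) - 1*18)*(-7 + (1/C(6) + 0*2)) = ((-3 + 1/3) - 1*18)*(-7 + (1/(6*(-1 + 6)) + 0*2)) = ((-3 + ⅓) - 18)*(-7 + (1/(6*5) + 0)) = (-8/3 - 18)*(-7 + (1/30 + 0)) = -62*(-7 + (1/30 + 0))/3 = -62*(-7 + 1/30)/3 = -62/3*(-209/30) = 6479/45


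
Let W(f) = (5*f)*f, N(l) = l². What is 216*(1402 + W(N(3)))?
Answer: 390312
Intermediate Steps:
W(f) = 5*f²
216*(1402 + W(N(3))) = 216*(1402 + 5*(3²)²) = 216*(1402 + 5*9²) = 216*(1402 + 5*81) = 216*(1402 + 405) = 216*1807 = 390312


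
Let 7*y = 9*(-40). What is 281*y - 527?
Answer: -104849/7 ≈ -14978.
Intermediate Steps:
y = -360/7 (y = (9*(-40))/7 = (⅐)*(-360) = -360/7 ≈ -51.429)
281*y - 527 = 281*(-360/7) - 527 = -101160/7 - 527 = -104849/7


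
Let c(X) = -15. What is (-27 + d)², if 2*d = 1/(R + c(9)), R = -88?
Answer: 30946969/42436 ≈ 729.26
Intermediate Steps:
d = -1/206 (d = 1/(2*(-88 - 15)) = (½)/(-103) = (½)*(-1/103) = -1/206 ≈ -0.0048544)
(-27 + d)² = (-27 - 1/206)² = (-5563/206)² = 30946969/42436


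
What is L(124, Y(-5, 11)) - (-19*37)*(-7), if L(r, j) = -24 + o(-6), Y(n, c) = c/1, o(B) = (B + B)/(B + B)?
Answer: -4944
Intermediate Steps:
o(B) = 1 (o(B) = (2*B)/((2*B)) = (2*B)*(1/(2*B)) = 1)
Y(n, c) = c (Y(n, c) = c*1 = c)
L(r, j) = -23 (L(r, j) = -24 + 1 = -23)
L(124, Y(-5, 11)) - (-19*37)*(-7) = -23 - (-19*37)*(-7) = -23 - (-703)*(-7) = -23 - 1*4921 = -23 - 4921 = -4944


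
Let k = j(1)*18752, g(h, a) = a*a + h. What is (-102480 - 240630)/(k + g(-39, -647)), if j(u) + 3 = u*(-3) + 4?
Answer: -57185/63511 ≈ -0.90040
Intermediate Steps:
g(h, a) = h + a² (g(h, a) = a² + h = h + a²)
j(u) = 1 - 3*u (j(u) = -3 + (u*(-3) + 4) = -3 + (-3*u + 4) = -3 + (4 - 3*u) = 1 - 3*u)
k = -37504 (k = (1 - 3*1)*18752 = (1 - 3)*18752 = -2*18752 = -37504)
(-102480 - 240630)/(k + g(-39, -647)) = (-102480 - 240630)/(-37504 + (-39 + (-647)²)) = -343110/(-37504 + (-39 + 418609)) = -343110/(-37504 + 418570) = -343110/381066 = -343110*1/381066 = -57185/63511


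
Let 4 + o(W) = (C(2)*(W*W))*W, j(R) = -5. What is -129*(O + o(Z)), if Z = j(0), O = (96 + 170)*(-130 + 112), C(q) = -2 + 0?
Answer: 585918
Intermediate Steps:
C(q) = -2
O = -4788 (O = 266*(-18) = -4788)
Z = -5
o(W) = -4 - 2*W³ (o(W) = -4 + (-2*W*W)*W = -4 + (-2*W²)*W = -4 - 2*W³)
-129*(O + o(Z)) = -129*(-4788 + (-4 - 2*(-5)³)) = -129*(-4788 + (-4 - 2*(-125))) = -129*(-4788 + (-4 + 250)) = -129*(-4788 + 246) = -129*(-4542) = 585918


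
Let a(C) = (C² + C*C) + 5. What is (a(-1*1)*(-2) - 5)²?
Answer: 361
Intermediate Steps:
a(C) = 5 + 2*C² (a(C) = (C² + C²) + 5 = 2*C² + 5 = 5 + 2*C²)
(a(-1*1)*(-2) - 5)² = ((5 + 2*(-1*1)²)*(-2) - 5)² = ((5 + 2*(-1)²)*(-2) - 5)² = ((5 + 2*1)*(-2) - 5)² = ((5 + 2)*(-2) - 5)² = (7*(-2) - 5)² = (-14 - 5)² = (-19)² = 361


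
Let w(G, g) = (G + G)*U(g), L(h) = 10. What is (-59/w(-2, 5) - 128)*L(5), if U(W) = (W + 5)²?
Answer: -51141/40 ≈ -1278.5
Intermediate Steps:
U(W) = (5 + W)²
w(G, g) = 2*G*(5 + g)² (w(G, g) = (G + G)*(5 + g)² = (2*G)*(5 + g)² = 2*G*(5 + g)²)
(-59/w(-2, 5) - 128)*L(5) = (-59*(-1/(4*(5 + 5)²)) - 128)*10 = (-59/(2*(-2)*10²) - 128)*10 = (-59/(2*(-2)*100) - 128)*10 = (-59/(-400) - 128)*10 = (-59*(-1/400) - 128)*10 = (59/400 - 128)*10 = -51141/400*10 = -51141/40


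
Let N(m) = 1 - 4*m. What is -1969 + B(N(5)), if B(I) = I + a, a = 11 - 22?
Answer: -1999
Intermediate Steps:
a = -11
B(I) = -11 + I (B(I) = I - 11 = -11 + I)
-1969 + B(N(5)) = -1969 + (-11 + (1 - 4*5)) = -1969 + (-11 + (1 - 20)) = -1969 + (-11 - 19) = -1969 - 30 = -1999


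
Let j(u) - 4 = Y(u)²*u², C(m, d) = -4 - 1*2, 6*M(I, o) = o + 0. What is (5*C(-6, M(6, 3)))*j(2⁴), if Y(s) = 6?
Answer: -276600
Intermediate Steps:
M(I, o) = o/6 (M(I, o) = (o + 0)/6 = o/6)
C(m, d) = -6 (C(m, d) = -4 - 2 = -6)
j(u) = 4 + 36*u² (j(u) = 4 + 6²*u² = 4 + 36*u²)
(5*C(-6, M(6, 3)))*j(2⁴) = (5*(-6))*(4 + 36*(2⁴)²) = -30*(4 + 36*16²) = -30*(4 + 36*256) = -30*(4 + 9216) = -30*9220 = -276600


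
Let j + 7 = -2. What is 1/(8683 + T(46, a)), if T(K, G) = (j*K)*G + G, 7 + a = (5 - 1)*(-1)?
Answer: 1/13226 ≈ 7.5609e-5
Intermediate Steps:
a = -11 (a = -7 + (5 - 1)*(-1) = -7 + 4*(-1) = -7 - 4 = -11)
j = -9 (j = -7 - 2 = -9)
T(K, G) = G - 9*G*K (T(K, G) = (-9*K)*G + G = -9*G*K + G = G - 9*G*K)
1/(8683 + T(46, a)) = 1/(8683 - 11*(1 - 9*46)) = 1/(8683 - 11*(1 - 414)) = 1/(8683 - 11*(-413)) = 1/(8683 + 4543) = 1/13226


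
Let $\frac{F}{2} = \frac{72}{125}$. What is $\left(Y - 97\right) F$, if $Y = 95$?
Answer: $- \frac{288}{125} \approx -2.304$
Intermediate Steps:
$F = \frac{144}{125}$ ($F = 2 \cdot \frac{72}{125} = \frac{144}{125} \approx 1.152$)
$\left(Y - 97\right) F = \left(95 - 97\right) \frac{144}{125} = \left(-2\right) \frac{144}{125} = - \frac{288}{125}$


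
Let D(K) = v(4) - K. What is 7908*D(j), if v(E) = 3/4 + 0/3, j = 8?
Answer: -57333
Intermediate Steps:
v(E) = ¾ (v(E) = 3*(¼) + 0*(⅓) = ¾ + 0 = ¾)
D(K) = ¾ - K
7908*D(j) = 7908*(¾ - 1*8) = 7908*(¾ - 8) = 7908*(-29/4) = -57333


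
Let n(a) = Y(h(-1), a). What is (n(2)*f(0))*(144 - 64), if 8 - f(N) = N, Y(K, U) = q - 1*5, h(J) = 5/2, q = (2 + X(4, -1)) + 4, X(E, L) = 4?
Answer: 3200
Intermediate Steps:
q = 10 (q = (2 + 4) + 4 = 6 + 4 = 10)
h(J) = 5/2 (h(J) = 5*(½) = 5/2)
Y(K, U) = 5 (Y(K, U) = 10 - 1*5 = 10 - 5 = 5)
f(N) = 8 - N
n(a) = 5
(n(2)*f(0))*(144 - 64) = (5*(8 - 1*0))*(144 - 64) = (5*(8 + 0))*80 = (5*8)*80 = 40*80 = 3200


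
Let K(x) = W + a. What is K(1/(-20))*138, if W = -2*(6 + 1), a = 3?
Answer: -1518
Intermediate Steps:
W = -14 (W = -2*7 = -14)
K(x) = -11 (K(x) = -14 + 3 = -11)
K(1/(-20))*138 = -11*138 = -1518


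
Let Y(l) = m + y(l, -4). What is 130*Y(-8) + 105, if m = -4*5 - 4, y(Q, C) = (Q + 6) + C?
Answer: -3795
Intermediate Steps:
y(Q, C) = 6 + C + Q (y(Q, C) = (6 + Q) + C = 6 + C + Q)
m = -24 (m = -20 - 4 = -24)
Y(l) = -22 + l (Y(l) = -24 + (6 - 4 + l) = -24 + (2 + l) = -22 + l)
130*Y(-8) + 105 = 130*(-22 - 8) + 105 = 130*(-30) + 105 = -3900 + 105 = -3795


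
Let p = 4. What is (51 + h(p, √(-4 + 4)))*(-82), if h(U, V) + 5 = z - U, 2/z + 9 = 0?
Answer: -30832/9 ≈ -3425.8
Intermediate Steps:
z = -2/9 (z = 2/(-9 + 0) = 2/(-9) = 2*(-⅑) = -2/9 ≈ -0.22222)
h(U, V) = -47/9 - U (h(U, V) = -5 + (-2/9 - U) = -47/9 - U)
(51 + h(p, √(-4 + 4)))*(-82) = (51 + (-47/9 - 1*4))*(-82) = (51 + (-47/9 - 4))*(-82) = (51 - 83/9)*(-82) = (376/9)*(-82) = -30832/9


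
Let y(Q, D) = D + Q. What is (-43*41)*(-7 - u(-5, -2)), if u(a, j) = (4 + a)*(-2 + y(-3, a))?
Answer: 29971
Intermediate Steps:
u(a, j) = (-5 + a)*(4 + a) (u(a, j) = (4 + a)*(-2 + (a - 3)) = (4 + a)*(-2 + (-3 + a)) = (4 + a)*(-5 + a) = (-5 + a)*(4 + a))
(-43*41)*(-7 - u(-5, -2)) = (-43*41)*(-7 - (-20 + (-5)² - 1*(-5))) = -1763*(-7 - (-20 + 25 + 5)) = -1763*(-7 - 1*10) = -1763*(-7 - 10) = -1763*(-17) = 29971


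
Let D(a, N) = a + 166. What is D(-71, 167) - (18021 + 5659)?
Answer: -23585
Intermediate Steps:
D(a, N) = 166 + a
D(-71, 167) - (18021 + 5659) = (166 - 71) - (18021 + 5659) = 95 - 1*23680 = 95 - 23680 = -23585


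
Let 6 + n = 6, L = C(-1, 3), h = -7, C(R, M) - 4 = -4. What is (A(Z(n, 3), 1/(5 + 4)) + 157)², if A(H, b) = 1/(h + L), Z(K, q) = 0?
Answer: 1205604/49 ≈ 24604.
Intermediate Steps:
C(R, M) = 0 (C(R, M) = 4 - 4 = 0)
L = 0
n = 0 (n = -6 + 6 = 0)
A(H, b) = -⅐ (A(H, b) = 1/(-7 + 0) = 1/(-7) = -⅐)
(A(Z(n, 3), 1/(5 + 4)) + 157)² = (-⅐ + 157)² = (1098/7)² = 1205604/49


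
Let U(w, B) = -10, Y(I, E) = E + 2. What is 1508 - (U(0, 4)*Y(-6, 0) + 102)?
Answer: 1426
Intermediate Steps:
Y(I, E) = 2 + E
1508 - (U(0, 4)*Y(-6, 0) + 102) = 1508 - (-10*(2 + 0) + 102) = 1508 - (-10*2 + 102) = 1508 - (-20 + 102) = 1508 - 1*82 = 1508 - 82 = 1426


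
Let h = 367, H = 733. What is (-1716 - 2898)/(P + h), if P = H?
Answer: -2307/550 ≈ -4.1945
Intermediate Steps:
P = 733
(-1716 - 2898)/(P + h) = (-1716 - 2898)/(733 + 367) = -4614/1100 = -4614*1/1100 = -2307/550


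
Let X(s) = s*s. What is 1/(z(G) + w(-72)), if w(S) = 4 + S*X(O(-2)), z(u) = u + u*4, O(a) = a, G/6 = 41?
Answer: 1/946 ≈ 0.0010571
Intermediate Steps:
G = 246 (G = 6*41 = 246)
X(s) = s²
z(u) = 5*u (z(u) = u + 4*u = 5*u)
w(S) = 4 + 4*S (w(S) = 4 + S*(-2)² = 4 + S*4 = 4 + 4*S)
1/(z(G) + w(-72)) = 1/(5*246 + (4 + 4*(-72))) = 1/(1230 + (4 - 288)) = 1/(1230 - 284) = 1/946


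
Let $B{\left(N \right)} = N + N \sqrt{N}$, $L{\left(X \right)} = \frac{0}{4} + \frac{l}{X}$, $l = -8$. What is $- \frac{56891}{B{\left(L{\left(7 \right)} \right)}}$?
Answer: $\frac{2787659}{120} - \frac{398237 i \sqrt{14}}{60} \approx 23231.0 - 24834.0 i$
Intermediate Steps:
$L{\left(X \right)} = - \frac{8}{X}$ ($L{\left(X \right)} = \frac{0}{4} - \frac{8}{X} = 0 \cdot \frac{1}{4} - \frac{8}{X} = 0 - \frac{8}{X} = - \frac{8}{X}$)
$B{\left(N \right)} = N + N^{\frac{3}{2}}$
$- \frac{56891}{B{\left(L{\left(7 \right)} \right)}} = - \frac{56891}{- \frac{8}{7} + \left(- \frac{8}{7}\right)^{\frac{3}{2}}} = - \frac{56891}{- \frac{8}{7} - \frac{16 i \sqrt{14}}{49}}$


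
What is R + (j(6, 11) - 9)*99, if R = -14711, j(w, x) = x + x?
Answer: -13424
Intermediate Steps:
j(w, x) = 2*x
R + (j(6, 11) - 9)*99 = -14711 + (2*11 - 9)*99 = -14711 + (22 - 9)*99 = -14711 + 13*99 = -14711 + 1287 = -13424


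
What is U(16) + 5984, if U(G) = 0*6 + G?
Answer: 6000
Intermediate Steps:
U(G) = G (U(G) = 0 + G = G)
U(16) + 5984 = 16 + 5984 = 6000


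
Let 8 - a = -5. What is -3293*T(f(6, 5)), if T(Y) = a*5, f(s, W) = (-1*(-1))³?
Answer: -214045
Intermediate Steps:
a = 13 (a = 8 - 1*(-5) = 8 + 5 = 13)
f(s, W) = 1 (f(s, W) = 1³ = 1)
T(Y) = 65 (T(Y) = 13*5 = 65)
-3293*T(f(6, 5)) = -3293*65 = -214045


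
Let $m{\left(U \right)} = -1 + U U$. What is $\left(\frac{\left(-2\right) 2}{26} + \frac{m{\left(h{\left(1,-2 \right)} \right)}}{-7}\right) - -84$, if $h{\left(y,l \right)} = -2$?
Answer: $\frac{7591}{91} \approx 83.418$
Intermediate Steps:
$m{\left(U \right)} = -1 + U^{2}$
$\left(\frac{\left(-2\right) 2}{26} + \frac{m{\left(h{\left(1,-2 \right)} \right)}}{-7}\right) - -84 = \left(\frac{\left(-2\right) 2}{26} + \frac{-1 + \left(-2\right)^{2}}{-7}\right) - -84 = \left(\left(-4\right) \frac{1}{26} + \left(-1 + 4\right) \left(- \frac{1}{7}\right)\right) + 84 = \left(- \frac{2}{13} + 3 \left(- \frac{1}{7}\right)\right) + 84 = \left(- \frac{2}{13} - \frac{3}{7}\right) + 84 = - \frac{53}{91} + 84 = \frac{7591}{91}$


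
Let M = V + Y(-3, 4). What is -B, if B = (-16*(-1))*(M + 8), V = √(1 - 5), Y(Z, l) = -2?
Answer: -96 - 32*I ≈ -96.0 - 32.0*I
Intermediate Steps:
V = 2*I (V = √(-4) = 2*I ≈ 2.0*I)
M = -2 + 2*I (M = 2*I - 2 = -2 + 2*I ≈ -2.0 + 2.0*I)
B = 96 + 32*I (B = (-16*(-1))*((-2 + 2*I) + 8) = (-4*(-4))*(6 + 2*I) = 16*(6 + 2*I) = 96 + 32*I ≈ 96.0 + 32.0*I)
-B = -(96 + 32*I) = -96 - 32*I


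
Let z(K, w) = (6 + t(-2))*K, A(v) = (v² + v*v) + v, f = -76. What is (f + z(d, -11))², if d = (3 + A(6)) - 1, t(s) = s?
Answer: 59536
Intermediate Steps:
A(v) = v + 2*v² (A(v) = (v² + v²) + v = 2*v² + v = v + 2*v²)
d = 80 (d = (3 + 6*(1 + 2*6)) - 1 = (3 + 6*(1 + 12)) - 1 = (3 + 6*13) - 1 = (3 + 78) - 1 = 81 - 1 = 80)
z(K, w) = 4*K (z(K, w) = (6 - 2)*K = 4*K)
(f + z(d, -11))² = (-76 + 4*80)² = (-76 + 320)² = 244² = 59536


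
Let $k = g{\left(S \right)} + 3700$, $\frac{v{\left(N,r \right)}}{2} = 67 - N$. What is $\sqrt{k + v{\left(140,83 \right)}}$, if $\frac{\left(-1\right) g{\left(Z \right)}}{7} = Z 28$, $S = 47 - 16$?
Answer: $i \sqrt{2522} \approx 50.22 i$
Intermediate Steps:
$v{\left(N,r \right)} = 134 - 2 N$ ($v{\left(N,r \right)} = 2 \left(67 - N\right) = 134 - 2 N$)
$S = 31$ ($S = 47 - 16 = 31$)
$g{\left(Z \right)} = - 196 Z$ ($g{\left(Z \right)} = - 7 Z 28 = - 7 \cdot 28 Z = - 196 Z$)
$k = -2376$ ($k = \left(-196\right) 31 + 3700 = -6076 + 3700 = -2376$)
$\sqrt{k + v{\left(140,83 \right)}} = \sqrt{-2376 + \left(134 - 280\right)} = \sqrt{-2376 - 146} = \sqrt{-2522} = i \sqrt{2522}$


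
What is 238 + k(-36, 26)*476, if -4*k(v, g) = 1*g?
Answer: -2856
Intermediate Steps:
k(v, g) = -g/4
238 + k(-36, 26)*476 = 238 - 1/4*26*476 = 238 - 13/2*476 = 238 - 3094 = -2856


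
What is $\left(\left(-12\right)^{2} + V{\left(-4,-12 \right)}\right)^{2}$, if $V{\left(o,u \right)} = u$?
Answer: $17424$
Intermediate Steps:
$\left(\left(-12\right)^{2} + V{\left(-4,-12 \right)}\right)^{2} = \left(\left(-12\right)^{2} - 12\right)^{2} = \left(144 - 12\right)^{2} = 132^{2} = 17424$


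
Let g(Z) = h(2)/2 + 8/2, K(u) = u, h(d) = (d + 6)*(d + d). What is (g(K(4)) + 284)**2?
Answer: 92416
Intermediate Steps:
h(d) = 2*d*(6 + d) (h(d) = (6 + d)*(2*d) = 2*d*(6 + d))
g(Z) = 20 (g(Z) = (2*2*(6 + 2))/2 + 8/2 = (2*2*8)*(1/2) + 8*(1/2) = 32*(1/2) + 4 = 16 + 4 = 20)
(g(K(4)) + 284)**2 = (20 + 284)**2 = 304**2 = 92416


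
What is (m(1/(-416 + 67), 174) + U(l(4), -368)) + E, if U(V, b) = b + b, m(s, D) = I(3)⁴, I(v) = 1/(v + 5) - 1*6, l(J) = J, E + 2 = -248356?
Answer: -1015409343/4096 ≈ -2.4790e+5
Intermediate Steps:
E = -248358 (E = -2 - 248356 = -248358)
I(v) = -6 + 1/(5 + v) (I(v) = 1/(5 + v) - 6 = -6 + 1/(5 + v))
m(s, D) = 4879681/4096 (m(s, D) = ((-29 - 6*3)/(5 + 3))⁴ = ((-29 - 18)/8)⁴ = ((⅛)*(-47))⁴ = (-47/8)⁴ = 4879681/4096)
U(V, b) = 2*b
(m(1/(-416 + 67), 174) + U(l(4), -368)) + E = (4879681/4096 + 2*(-368)) - 248358 = (4879681/4096 - 736) - 248358 = 1865025/4096 - 248358 = -1015409343/4096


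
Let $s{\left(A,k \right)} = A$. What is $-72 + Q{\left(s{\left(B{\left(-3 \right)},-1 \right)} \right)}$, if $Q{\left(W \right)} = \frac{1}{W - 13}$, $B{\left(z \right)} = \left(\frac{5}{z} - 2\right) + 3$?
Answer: $- \frac{2955}{41} \approx -72.073$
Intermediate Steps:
$B{\left(z \right)} = 1 + \frac{5}{z}$ ($B{\left(z \right)} = \left(-2 + \frac{5}{z}\right) + 3 = 1 + \frac{5}{z}$)
$Q{\left(W \right)} = \frac{1}{-13 + W}$ ($Q{\left(W \right)} = \frac{1}{W - 13} = \frac{1}{-13 + W}$)
$-72 + Q{\left(s{\left(B{\left(-3 \right)},-1 \right)} \right)} = -72 + \frac{1}{-13 + \frac{5 - 3}{-3}} = -72 + \frac{1}{-13 - \frac{2}{3}} = -72 + \frac{1}{- \frac{41}{3}} = -72 - \frac{3}{41} = - \frac{2955}{41}$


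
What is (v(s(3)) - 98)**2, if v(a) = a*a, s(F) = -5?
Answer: 5329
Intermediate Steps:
v(a) = a**2
(v(s(3)) - 98)**2 = ((-5)**2 - 98)**2 = (25 - 98)**2 = (-73)**2 = 5329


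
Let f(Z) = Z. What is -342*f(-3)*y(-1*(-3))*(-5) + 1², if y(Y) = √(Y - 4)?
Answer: 1 - 5130*I ≈ 1.0 - 5130.0*I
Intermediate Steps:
y(Y) = √(-4 + Y)
-342*f(-3)*y(-1*(-3))*(-5) + 1² = -342*(-3*√(-4 - 1*(-3)))*(-5) + 1² = -342*(-3*√(-4 + 3))*(-5) + 1 = -342*(-3*I)*(-5) + 1 = -5130*I + 1 = 1 - 5130*I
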